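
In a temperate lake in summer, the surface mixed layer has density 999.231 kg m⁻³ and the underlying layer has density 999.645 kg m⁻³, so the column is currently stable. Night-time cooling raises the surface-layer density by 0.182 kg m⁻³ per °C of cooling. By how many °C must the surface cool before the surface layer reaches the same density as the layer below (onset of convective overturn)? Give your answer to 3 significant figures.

Density deficit of the surface layer: 999.645 − 999.231 = 0.414 kg m⁻³.
Required change = 0.414 / 0.182 = 2.27 °C.

2.27 °C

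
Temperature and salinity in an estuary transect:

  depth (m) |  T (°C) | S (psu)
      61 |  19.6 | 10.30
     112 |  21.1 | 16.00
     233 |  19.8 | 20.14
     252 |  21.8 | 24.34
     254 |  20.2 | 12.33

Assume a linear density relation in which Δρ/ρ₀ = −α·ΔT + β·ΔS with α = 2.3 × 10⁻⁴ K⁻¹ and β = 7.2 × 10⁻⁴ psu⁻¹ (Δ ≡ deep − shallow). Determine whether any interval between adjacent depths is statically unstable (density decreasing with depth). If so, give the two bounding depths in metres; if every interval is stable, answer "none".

Evaluate Δρ/ρ₀ = −αΔT + βΔS across each adjacent pair:
  61–112 m: −αΔT+βΔS = −(2.3 × 10⁻⁴)(+1.5)+(7.2 × 10⁻⁴)(+5.70) = 3.8 × 10⁻³ → stable
  112–233 m: −αΔT+βΔS = −(2.3 × 10⁻⁴)(-1.3)+(7.2 × 10⁻⁴)(+4.14) = 3.3 × 10⁻³ → stable
  233–252 m: −αΔT+βΔS = −(2.3 × 10⁻⁴)(+2.0)+(7.2 × 10⁻⁴)(+4.20) = 2.6 × 10⁻³ → stable
  252–254 m: −αΔT+βΔS = −(2.3 × 10⁻⁴)(-1.6)+(7.2 × 10⁻⁴)(-12.01) = -8.3 × 10⁻³ → UNSTABLE
The 252–254 m interval has Δρ < 0: lighter water underlies denser water.

252–254 m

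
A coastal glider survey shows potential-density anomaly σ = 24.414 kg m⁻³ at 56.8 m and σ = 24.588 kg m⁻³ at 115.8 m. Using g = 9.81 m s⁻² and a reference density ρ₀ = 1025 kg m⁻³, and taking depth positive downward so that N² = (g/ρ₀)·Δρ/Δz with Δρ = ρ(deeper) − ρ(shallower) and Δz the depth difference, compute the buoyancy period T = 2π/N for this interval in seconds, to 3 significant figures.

Δρ = 1024.588 − 1024.414 = 0.174 kg m⁻³ over Δz = 115.8 − 56.8 = 59 m.
N² = (9.81/1025) × (0.174/59) = 2.8226 × 10⁻⁵ s⁻².
N = √(2.8226 × 10⁻⁵) = 5.3128 × 10⁻³ rad s⁻¹, so T = 2π/N = 1.1827 × 10³ s ≈ 1.18 × 10³ s.

1.18 × 10³ s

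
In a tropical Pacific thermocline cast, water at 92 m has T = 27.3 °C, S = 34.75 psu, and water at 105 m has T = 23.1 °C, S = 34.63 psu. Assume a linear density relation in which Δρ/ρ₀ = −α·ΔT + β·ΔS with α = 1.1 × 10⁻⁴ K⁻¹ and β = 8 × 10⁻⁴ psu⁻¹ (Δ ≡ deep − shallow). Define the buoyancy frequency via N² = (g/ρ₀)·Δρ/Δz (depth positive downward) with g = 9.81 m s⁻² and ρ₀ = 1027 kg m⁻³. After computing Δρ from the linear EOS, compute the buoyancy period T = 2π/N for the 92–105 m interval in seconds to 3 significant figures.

ΔT = -4.2 K, ΔS = -0.12 psu (deep − shallow).
Δρ/ρ₀ = −αΔT + βΔS = 4.62 × 10⁻⁴ − 9.60 × 10⁻⁵ = 3.66 × 10⁻⁴, so Δρ ≈ 0.3759 kg m⁻³.
N² = (g/ρ₀)·Δρ/Δz = g·(Δρ/ρ₀)/Δz = 9.81 × 3.66 × 10⁻⁴ / 13 = 2.7619 × 10⁻⁴ s⁻².
N = √(2.7619 × 10⁻⁴) = 0.016619 rad s⁻¹ → T = 2π/N = 378.07 s ≈ 378 s.

378 s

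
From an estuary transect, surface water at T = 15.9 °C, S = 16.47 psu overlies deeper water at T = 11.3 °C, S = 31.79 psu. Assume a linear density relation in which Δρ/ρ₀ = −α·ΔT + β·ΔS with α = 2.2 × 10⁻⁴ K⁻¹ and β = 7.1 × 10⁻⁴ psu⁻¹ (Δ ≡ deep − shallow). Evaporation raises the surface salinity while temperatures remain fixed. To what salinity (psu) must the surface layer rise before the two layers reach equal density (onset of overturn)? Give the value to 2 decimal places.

Neutral buoyancy requires −α(T_deep − T_surf) + β(S_deep − S_surf′) = 0.
S_surf′ = S_deep − (α/β)·ΔT = 31.79 − (2.2 × 10⁻⁴/7.1 × 10⁻⁴)·(-4.6) = 33.2154 psu.
Increase required: 33.2154 − 16.47 = 16.7454 psu.

33.22 psu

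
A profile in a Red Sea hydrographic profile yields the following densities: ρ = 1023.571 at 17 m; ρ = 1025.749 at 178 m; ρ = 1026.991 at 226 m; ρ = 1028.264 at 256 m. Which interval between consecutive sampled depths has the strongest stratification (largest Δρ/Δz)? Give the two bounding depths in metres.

226–256 m

Compute the density gradient over each adjacent pair:
  17–178 m: Δρ/Δz = 2.178/161 = 0.014 kg m⁻⁴
  178–226 m: Δρ/Δz = 1.242/48 = 0.026 kg m⁻⁴
  226–256 m: Δρ/Δz = 1.273/30 = 0.042 kg m⁻⁴
The largest gradient is in the 226–256 m interval — the pycnocline.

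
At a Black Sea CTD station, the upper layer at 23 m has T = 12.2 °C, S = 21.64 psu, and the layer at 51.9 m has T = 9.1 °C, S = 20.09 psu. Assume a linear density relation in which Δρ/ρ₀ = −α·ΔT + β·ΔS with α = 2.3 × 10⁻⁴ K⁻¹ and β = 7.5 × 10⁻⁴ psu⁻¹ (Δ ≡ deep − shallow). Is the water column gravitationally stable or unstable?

unstable

ΔT = 9.1 − 12.2 = -3.1 K and ΔS = 20.09 − 21.64 = -1.55 psu (deep − shallow).
−αΔT = 7.13 × 10⁻⁴; βΔS = -1.1625 × 10⁻³; sum Δρ/ρ₀ = -4.495 × 10⁻⁴.
Δρ/ρ₀ < 0, so Δρ < 0: deeper water is lighter → statically unstable; the column would overturn.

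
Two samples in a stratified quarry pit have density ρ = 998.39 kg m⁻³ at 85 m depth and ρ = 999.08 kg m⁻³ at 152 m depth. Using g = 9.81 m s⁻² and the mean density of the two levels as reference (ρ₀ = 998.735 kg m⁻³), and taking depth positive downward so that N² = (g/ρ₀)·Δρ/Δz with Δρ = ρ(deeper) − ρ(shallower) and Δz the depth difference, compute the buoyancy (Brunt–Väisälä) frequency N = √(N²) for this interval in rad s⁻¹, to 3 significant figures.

Δρ = 999.08 − 998.39 = 0.69 kg m⁻³ over Δz = 152 − 85 = 67 m.
N² = (9.81/998.735) × (0.69/67) = 1.0116 × 10⁻⁴ s⁻².
N = √(1.0116 × 10⁻⁴) = 0.010058 rad s⁻¹ ≈ 0.0101 rad s⁻¹.

0.0101 rad s⁻¹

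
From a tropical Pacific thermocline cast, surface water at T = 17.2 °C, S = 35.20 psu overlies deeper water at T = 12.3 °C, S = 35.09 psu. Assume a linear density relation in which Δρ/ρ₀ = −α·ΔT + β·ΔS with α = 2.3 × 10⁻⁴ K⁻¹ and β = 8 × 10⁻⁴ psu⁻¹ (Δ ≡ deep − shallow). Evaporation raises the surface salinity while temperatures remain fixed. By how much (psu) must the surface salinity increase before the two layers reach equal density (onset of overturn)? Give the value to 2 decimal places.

Neutral buoyancy requires −α(T_deep − T_surf) + β(S_deep − S_surf′) = 0.
S_surf′ = S_deep − (α/β)·ΔT = 35.09 − (2.3 × 10⁻⁴/8 × 10⁻⁴)·(-4.9) = 36.4988 psu.
Increase required: 36.4988 − 35.20 = 1.2988 psu.

1.30 psu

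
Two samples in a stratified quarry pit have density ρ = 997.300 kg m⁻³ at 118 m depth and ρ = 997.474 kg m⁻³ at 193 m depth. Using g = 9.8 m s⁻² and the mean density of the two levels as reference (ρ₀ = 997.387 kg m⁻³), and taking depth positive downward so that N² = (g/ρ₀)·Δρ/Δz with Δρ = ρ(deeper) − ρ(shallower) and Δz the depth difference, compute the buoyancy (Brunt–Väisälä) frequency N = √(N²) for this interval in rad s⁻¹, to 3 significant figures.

Δρ = 997.474 − 997.300 = 0.174 kg m⁻³ over Δz = 193 − 118 = 75 m.
N² = (9.8/997.387) × (0.174/75) = 2.2796 × 10⁻⁵ s⁻².
N = √(2.2796 × 10⁻⁵) = 4.7745 × 10⁻³ rad s⁻¹ ≈ 4.77 × 10⁻³ rad s⁻¹.

4.77 × 10⁻³ rad s⁻¹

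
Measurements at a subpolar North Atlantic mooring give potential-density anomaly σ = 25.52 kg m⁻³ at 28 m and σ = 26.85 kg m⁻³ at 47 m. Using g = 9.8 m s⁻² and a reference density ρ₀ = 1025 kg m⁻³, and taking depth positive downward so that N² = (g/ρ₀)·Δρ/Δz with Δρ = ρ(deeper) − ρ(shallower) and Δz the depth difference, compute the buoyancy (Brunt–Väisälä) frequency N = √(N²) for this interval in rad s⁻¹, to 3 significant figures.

0.0259 rad s⁻¹

Δρ = 1026.85 − 1025.52 = 1.33 kg m⁻³ over Δz = 47 − 28 = 19 m.
N² = (9.8/1025) × (1.33/19) = 6.6927 × 10⁻⁴ s⁻².
N = √(6.6927 × 10⁻⁴) = 0.025870 rad s⁻¹ ≈ 0.0259 rad s⁻¹.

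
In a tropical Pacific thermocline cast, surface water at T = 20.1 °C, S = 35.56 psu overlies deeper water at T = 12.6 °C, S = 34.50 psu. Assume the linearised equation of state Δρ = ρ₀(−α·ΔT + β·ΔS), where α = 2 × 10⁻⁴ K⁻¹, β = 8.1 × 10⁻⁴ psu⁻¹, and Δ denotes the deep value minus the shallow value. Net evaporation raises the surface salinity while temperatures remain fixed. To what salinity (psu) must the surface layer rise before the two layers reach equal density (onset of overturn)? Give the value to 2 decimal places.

Neutral buoyancy requires −α(T_deep − T_surf) + β(S_deep − S_surf′) = 0.
S_surf′ = S_deep − (α/β)·ΔT = 34.50 − (2 × 10⁻⁴/8.1 × 10⁻⁴)·(-7.5) = 36.3519 psu.
Increase required: 36.3519 − 35.56 = 0.7919 psu.

36.35 psu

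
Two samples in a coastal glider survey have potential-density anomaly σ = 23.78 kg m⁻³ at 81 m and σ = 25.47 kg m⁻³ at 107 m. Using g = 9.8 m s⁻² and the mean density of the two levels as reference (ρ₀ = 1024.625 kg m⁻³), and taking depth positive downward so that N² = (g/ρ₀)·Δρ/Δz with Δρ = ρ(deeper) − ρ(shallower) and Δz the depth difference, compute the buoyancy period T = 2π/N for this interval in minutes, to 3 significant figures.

Δρ = 1025.47 − 1023.78 = 1.69 kg m⁻³ over Δz = 107 − 81 = 26 m.
N² = (9.8/1024.625) × (1.69/26) = 6.2169 × 10⁻⁴ s⁻².
N = √(6.2169 × 10⁻⁴) = 0.024934 rad s⁻¹, so T = 2π/N = 251.99 s = 4.1998 min ≈ 4.20 min.

4.20 min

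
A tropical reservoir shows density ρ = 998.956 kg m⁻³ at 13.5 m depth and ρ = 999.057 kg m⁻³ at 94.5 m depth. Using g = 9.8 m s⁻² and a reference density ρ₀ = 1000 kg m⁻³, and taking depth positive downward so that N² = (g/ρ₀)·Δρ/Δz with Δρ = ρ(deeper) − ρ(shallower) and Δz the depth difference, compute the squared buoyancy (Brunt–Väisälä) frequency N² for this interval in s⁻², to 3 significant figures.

1.22 × 10⁻⁵ s⁻²

Δρ = 999.057 − 998.956 = 0.101 kg m⁻³ over Δz = 94.5 − 13.5 = 81 m.
N² = (9.8/1000) × (0.101/81) = 1.2220 × 10⁻⁵ s⁻² ≈ 1.22 × 10⁻⁵ s⁻².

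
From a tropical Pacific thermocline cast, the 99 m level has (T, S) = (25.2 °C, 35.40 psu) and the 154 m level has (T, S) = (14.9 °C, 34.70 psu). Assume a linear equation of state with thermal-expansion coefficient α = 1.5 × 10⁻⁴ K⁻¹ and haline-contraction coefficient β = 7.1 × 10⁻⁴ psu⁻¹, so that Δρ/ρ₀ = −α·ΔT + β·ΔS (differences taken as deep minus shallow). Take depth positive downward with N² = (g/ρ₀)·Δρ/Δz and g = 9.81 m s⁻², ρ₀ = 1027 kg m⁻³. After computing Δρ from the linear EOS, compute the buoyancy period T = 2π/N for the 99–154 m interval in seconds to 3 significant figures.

460 s

ΔT = -10.3 K, ΔS = -0.70 psu (deep − shallow).
Δρ/ρ₀ = −αΔT + βΔS = 1.545 × 10⁻³ − 4.97 × 10⁻⁴ = 1.048 × 10⁻³, so Δρ ≈ 1.076 kg m⁻³.
N² = (g/ρ₀)·Δρ/Δz = g·(Δρ/ρ₀)/Δz = 9.81 × 1.048 × 10⁻³ / 55 = 1.8693 × 10⁻⁴ s⁻².
N = √(1.8693 × 10⁻⁴) = 0.013672 rad s⁻¹ → T = 2π/N = 459.57 s ≈ 460 s.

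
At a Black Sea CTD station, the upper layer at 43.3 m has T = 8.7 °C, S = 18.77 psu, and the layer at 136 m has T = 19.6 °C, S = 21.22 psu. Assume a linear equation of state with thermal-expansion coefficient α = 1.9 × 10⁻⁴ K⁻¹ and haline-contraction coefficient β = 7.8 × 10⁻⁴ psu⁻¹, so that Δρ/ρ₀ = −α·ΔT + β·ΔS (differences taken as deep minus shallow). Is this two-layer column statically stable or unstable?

unstable

ΔT = 19.6 − 8.7 = +10.9 K and ΔS = 21.22 − 18.77 = +2.45 psu (deep − shallow).
−αΔT = -2.071 × 10⁻³; βΔS = 1.911 × 10⁻³; sum Δρ/ρ₀ = -1.60 × 10⁻⁴.
Δρ/ρ₀ < 0, so Δρ < 0: deeper water is lighter → statically unstable; the column would overturn.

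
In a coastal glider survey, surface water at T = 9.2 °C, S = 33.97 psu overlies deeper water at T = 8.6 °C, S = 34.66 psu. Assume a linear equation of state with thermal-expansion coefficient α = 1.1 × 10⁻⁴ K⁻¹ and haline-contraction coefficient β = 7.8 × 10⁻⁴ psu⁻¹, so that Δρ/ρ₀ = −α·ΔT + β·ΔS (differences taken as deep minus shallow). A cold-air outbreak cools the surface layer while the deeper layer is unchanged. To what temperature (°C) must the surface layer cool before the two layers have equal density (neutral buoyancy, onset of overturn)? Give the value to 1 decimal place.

3.7 °C

Neutral buoyancy requires Δρ = 0, i.e. −α(T_deep − T_surf′) + β(S_deep − S_surf) = 0.
T_surf′ = T_deep − (β/α)·ΔS = 8.6 − (7.8 × 10⁻⁴/1.1 × 10⁻⁴)·(+0.69) = 3.707 °C.
Cooling required: 9.2 − (3.707) = 5.493 °C.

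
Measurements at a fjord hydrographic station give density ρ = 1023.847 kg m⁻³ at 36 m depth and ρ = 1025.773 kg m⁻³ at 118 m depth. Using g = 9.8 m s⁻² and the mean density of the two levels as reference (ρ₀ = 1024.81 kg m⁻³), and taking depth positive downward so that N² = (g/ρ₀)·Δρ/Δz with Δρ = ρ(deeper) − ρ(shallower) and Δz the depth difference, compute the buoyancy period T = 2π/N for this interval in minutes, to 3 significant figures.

6.99 min

Δρ = 1025.773 − 1023.847 = 1.926 kg m⁻³ over Δz = 118 − 36 = 82 m.
N² = (9.8/1024.81) × (1.926/82) = 2.2461 × 10⁻⁴ s⁻².
N = √(2.2461 × 10⁻⁴) = 0.014987 rad s⁻¹, so T = 2π/N = 419.24 s = 6.9873 min ≈ 6.99 min.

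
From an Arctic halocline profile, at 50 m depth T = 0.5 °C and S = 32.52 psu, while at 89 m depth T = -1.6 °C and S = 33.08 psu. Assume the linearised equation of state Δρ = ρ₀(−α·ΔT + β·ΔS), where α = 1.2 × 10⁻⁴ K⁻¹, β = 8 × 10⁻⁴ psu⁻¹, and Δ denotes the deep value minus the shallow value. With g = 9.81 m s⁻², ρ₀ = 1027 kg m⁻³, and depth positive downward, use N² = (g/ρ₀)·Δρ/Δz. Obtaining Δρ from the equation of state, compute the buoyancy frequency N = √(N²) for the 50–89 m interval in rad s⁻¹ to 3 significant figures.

ΔT = -2.1 K, ΔS = +0.56 psu (deep − shallow).
Δρ/ρ₀ = −αΔT + βΔS = 2.52 × 10⁻⁴ + 4.48 × 10⁻⁴ = 7.00 × 10⁻⁴, so Δρ ≈ 0.7189 kg m⁻³.
N² = (g/ρ₀)·Δρ/Δz = g·(Δρ/ρ₀)/Δz = 9.81 × 7.00 × 10⁻⁴ / 39 = 1.7608 × 10⁻⁴ s⁻².
N = √(1.7608 × 10⁻⁴) = 0.013270 rad s⁻¹ ≈ 0.0133 rad s⁻¹.

0.0133 rad s⁻¹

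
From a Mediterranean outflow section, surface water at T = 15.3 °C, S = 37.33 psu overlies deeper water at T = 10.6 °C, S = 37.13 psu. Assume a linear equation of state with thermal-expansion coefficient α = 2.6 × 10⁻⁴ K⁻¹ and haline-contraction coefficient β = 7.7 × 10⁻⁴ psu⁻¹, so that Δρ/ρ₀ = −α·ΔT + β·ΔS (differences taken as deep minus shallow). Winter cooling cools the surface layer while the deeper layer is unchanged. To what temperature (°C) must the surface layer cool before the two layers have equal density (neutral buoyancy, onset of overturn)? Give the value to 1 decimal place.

Neutral buoyancy requires Δρ = 0, i.e. −α(T_deep − T_surf′) + β(S_deep − S_surf) = 0.
T_surf′ = T_deep − (β/α)·ΔS = 10.6 − (7.7 × 10⁻⁴/2.6 × 10⁻⁴)·(-0.20) = 11.192 °C.
Cooling required: 15.3 − (11.192) = 4.108 °C.

11.2 °C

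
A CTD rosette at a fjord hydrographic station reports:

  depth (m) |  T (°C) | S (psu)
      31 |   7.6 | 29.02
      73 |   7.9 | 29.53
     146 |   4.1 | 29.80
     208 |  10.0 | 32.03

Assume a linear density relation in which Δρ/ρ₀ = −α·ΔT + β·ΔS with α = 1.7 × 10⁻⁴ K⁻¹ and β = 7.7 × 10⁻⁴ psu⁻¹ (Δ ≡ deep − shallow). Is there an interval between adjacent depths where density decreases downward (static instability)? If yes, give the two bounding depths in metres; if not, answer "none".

Evaluate Δρ/ρ₀ = −αΔT + βΔS across each adjacent pair:
  31–73 m: −αΔT+βΔS = −(1.7 × 10⁻⁴)(+0.3)+(7.7 × 10⁻⁴)(+0.51) = 3.4 × 10⁻⁴ → stable
  73–146 m: −αΔT+βΔS = −(1.7 × 10⁻⁴)(-3.8)+(7.7 × 10⁻⁴)(+0.27) = 8.5 × 10⁻⁴ → stable
  146–208 m: −αΔT+βΔS = −(1.7 × 10⁻⁴)(+5.9)+(7.7 × 10⁻⁴)(+2.23) = 7.1 × 10⁻⁴ → stable
Every interval has Δρ > 0: the column is stably stratified throughout.

none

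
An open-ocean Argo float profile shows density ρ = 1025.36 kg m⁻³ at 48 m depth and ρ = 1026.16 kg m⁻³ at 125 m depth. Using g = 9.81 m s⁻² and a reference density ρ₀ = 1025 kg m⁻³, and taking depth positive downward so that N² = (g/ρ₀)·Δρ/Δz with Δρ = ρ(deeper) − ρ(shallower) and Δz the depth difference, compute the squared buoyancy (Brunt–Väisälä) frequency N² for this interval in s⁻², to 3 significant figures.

Δρ = 1026.16 − 1025.36 = 0.80 kg m⁻³ over Δz = 125 − 48 = 77 m.
N² = (9.81/1025) × (0.80/77) = 9.9436 × 10⁻⁵ s⁻² ≈ 9.94 × 10⁻⁵ s⁻².

9.94 × 10⁻⁵ s⁻²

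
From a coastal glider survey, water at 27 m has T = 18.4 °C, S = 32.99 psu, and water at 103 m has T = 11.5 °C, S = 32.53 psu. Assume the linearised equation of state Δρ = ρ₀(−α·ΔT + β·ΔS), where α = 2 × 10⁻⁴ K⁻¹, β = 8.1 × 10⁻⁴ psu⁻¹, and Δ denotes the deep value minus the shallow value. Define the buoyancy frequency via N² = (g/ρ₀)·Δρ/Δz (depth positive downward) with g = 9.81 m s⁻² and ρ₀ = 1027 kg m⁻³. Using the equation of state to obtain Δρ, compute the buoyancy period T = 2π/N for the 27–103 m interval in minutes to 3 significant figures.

9.18 min

ΔT = -6.9 K, ΔS = -0.46 psu (deep − shallow).
Δρ/ρ₀ = −αΔT + βΔS = 1.38 × 10⁻³ − 3.726 × 10⁻⁴ = 1.0074 × 10⁻³, so Δρ ≈ 1.035 kg m⁻³.
N² = (g/ρ₀)·Δρ/Δz = g·(Δρ/ρ₀)/Δz = 9.81 × 1.0074 × 10⁻³ / 76 = 1.3003 × 10⁻⁴ s⁻².
N = √(1.3003 × 10⁻⁴) = 0.011403 rad s⁻¹ → T = 2π/N = 551.01 s = 9.1835 min ≈ 9.18 min.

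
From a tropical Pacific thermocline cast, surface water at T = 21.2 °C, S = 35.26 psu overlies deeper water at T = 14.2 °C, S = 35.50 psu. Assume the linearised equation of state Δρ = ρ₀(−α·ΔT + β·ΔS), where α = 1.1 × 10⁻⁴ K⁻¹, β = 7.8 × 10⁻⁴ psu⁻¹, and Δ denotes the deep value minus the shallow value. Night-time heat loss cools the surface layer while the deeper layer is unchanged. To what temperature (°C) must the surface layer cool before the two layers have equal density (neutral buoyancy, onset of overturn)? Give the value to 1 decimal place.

12.5 °C

Neutral buoyancy requires Δρ = 0, i.e. −α(T_deep − T_surf′) + β(S_deep − S_surf) = 0.
T_surf′ = T_deep − (β/α)·ΔS = 14.2 − (7.8 × 10⁻⁴/1.1 × 10⁻⁴)·(+0.24) = 12.498 °C.
Cooling required: 21.2 − (12.498) = 8.702 °C.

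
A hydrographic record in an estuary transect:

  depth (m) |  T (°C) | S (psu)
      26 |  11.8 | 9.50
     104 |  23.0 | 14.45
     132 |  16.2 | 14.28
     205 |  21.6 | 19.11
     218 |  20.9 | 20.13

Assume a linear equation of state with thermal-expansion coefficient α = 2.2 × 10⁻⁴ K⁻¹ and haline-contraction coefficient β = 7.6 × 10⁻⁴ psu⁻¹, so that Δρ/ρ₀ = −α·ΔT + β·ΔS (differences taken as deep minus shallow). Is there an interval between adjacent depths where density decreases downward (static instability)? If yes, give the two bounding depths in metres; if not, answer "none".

none

Evaluate Δρ/ρ₀ = −αΔT + βΔS across each adjacent pair:
  26–104 m: −αΔT+βΔS = −(2.2 × 10⁻⁴)(+11.2)+(7.6 × 10⁻⁴)(+4.95) = 1.3 × 10⁻³ → stable
  104–132 m: −αΔT+βΔS = −(2.2 × 10⁻⁴)(-6.8)+(7.6 × 10⁻⁴)(-0.17) = 1.4 × 10⁻³ → stable
  132–205 m: −αΔT+βΔS = −(2.2 × 10⁻⁴)(+5.4)+(7.6 × 10⁻⁴)(+4.83) = 2.5 × 10⁻³ → stable
  205–218 m: −αΔT+βΔS = −(2.2 × 10⁻⁴)(-0.7)+(7.6 × 10⁻⁴)(+1.02) = 9.3 × 10⁻⁴ → stable
Every interval has Δρ > 0: the column is stably stratified throughout.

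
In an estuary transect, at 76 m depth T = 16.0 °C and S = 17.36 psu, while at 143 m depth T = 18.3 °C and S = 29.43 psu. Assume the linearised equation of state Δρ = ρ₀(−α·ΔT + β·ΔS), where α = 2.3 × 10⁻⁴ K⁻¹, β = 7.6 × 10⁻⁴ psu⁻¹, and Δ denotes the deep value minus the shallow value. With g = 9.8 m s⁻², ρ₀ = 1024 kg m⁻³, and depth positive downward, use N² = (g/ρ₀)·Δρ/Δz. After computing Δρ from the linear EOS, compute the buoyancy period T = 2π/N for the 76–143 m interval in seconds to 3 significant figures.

177 s

ΔT = +2.3 K, ΔS = +12.07 psu (deep − shallow).
Δρ/ρ₀ = −αΔT + βΔS = -5.29 × 10⁻⁴ + 9.1732 × 10⁻³ = 8.6442 × 10⁻³, so Δρ ≈ 8.852 kg m⁻³.
N² = (g/ρ₀)·Δρ/Δz = g·(Δρ/ρ₀)/Δz = 9.8 × 8.6442 × 10⁻³ / 67 = 1.2644 × 10⁻³ s⁻².
N = √(1.2644 × 10⁻³) = 0.035558 rad s⁻¹ → T = 2π/N = 176.70 s ≈ 177 s.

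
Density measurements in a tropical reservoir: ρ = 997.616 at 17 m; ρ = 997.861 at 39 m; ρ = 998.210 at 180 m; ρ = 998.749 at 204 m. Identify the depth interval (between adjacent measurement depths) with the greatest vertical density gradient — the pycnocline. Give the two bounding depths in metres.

180–204 m

Compute the density gradient over each adjacent pair:
  17–39 m: Δρ/Δz = 0.245/22 = 0.011 kg m⁻⁴
  39–180 m: Δρ/Δz = 0.349/141 = 2.5 × 10⁻³ kg m⁻⁴
  180–204 m: Δρ/Δz = 0.539/24 = 0.022 kg m⁻⁴
The largest gradient is in the 180–204 m interval — the pycnocline.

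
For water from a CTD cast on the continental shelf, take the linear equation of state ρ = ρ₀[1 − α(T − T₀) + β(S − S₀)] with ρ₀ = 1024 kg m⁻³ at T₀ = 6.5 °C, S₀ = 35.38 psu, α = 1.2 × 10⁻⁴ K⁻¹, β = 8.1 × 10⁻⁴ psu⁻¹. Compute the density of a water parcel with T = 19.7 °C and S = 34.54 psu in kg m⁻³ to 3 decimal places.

T − T₀ = +13.2 K, S − S₀ = -0.84 psu.
Bracket = 1 − α·(+13.2) + β·(-0.84) = 1 + (-2.2644 × 10⁻³) = 0.9977356.
ρ = 1024 × 0.9977356 = 1021.681 kg m⁻³.

1021.681 kg m⁻³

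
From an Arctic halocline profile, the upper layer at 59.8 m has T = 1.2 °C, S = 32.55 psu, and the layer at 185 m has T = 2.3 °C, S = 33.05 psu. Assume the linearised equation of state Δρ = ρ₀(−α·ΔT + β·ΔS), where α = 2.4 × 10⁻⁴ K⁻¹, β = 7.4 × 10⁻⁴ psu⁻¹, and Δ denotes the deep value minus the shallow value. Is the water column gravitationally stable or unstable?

stable

ΔT = 2.3 − 1.2 = +1.1 K and ΔS = 33.05 − 32.55 = +0.50 psu (deep − shallow).
−αΔT = -2.64 × 10⁻⁴; βΔS = 3.70 × 10⁻⁴; sum Δρ/ρ₀ = 1.06 × 10⁻⁴.
Δρ/ρ₀ > 0, so Δρ > 0: deeper water is denser → statically stable.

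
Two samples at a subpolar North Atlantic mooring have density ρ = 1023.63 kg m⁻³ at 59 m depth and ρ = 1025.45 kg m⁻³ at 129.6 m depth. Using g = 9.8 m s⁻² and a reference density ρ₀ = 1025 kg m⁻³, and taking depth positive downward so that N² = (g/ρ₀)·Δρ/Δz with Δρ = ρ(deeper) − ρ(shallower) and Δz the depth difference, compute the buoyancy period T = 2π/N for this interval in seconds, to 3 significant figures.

Δρ = 1025.45 − 1023.63 = 1.82 kg m⁻³ over Δz = 129.6 − 59 = 70.6 m.
N² = (9.8/1025) × (1.82/70.6) = 2.4647 × 10⁻⁴ s⁻².
N = √(2.4647 × 10⁻⁴) = 0.015699 rad s⁻¹, so T = 2π/N = 400.23 s ≈ 400 s.

400 s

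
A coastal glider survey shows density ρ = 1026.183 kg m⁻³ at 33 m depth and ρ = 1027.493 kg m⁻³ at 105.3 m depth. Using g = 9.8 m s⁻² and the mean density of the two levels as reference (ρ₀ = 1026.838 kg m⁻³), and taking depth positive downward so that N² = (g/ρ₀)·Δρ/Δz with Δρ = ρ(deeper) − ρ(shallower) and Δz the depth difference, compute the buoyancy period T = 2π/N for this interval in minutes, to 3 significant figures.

7.96 min

Δρ = 1027.493 − 1026.183 = 1.310 kg m⁻³ over Δz = 105.3 − 33 = 72.3 m.
N² = (9.8/1026.838) × (1.310/72.3) = 1.7292 × 10⁻⁴ s⁻².
N = √(1.7292 × 10⁻⁴) = 0.013150 rad s⁻¹, so T = 2π/N = 477.81 s = 7.9635 min ≈ 7.96 min.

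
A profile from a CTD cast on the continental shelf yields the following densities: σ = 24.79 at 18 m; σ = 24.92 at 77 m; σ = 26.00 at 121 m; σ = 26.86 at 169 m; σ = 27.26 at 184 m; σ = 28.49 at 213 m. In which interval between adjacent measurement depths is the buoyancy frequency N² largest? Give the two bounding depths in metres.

184–213 m

Compute the density gradient over each adjacent pair:
  18–77 m: Δρ/Δz = 0.13/59 = 2.2 × 10⁻³ kg m⁻⁴
  77–121 m: Δρ/Δz = 1.08/44 = 0.025 kg m⁻⁴
  121–169 m: Δρ/Δz = 0.86/48 = 0.018 kg m⁻⁴
  169–184 m: Δρ/Δz = 0.40/15 = 0.027 kg m⁻⁴
  184–213 m: Δρ/Δz = 1.23/29 = 0.042 kg m⁻⁴
The largest gradient is in the 184–213 m interval — the pycnocline.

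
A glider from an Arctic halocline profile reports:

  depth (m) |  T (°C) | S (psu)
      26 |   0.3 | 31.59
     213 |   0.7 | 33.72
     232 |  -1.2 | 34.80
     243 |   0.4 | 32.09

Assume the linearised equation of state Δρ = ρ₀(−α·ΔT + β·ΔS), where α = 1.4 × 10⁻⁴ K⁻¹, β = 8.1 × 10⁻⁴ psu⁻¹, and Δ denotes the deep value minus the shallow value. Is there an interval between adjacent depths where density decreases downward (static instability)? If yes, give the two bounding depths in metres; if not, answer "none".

Evaluate Δρ/ρ₀ = −αΔT + βΔS across each adjacent pair:
  26–213 m: −αΔT+βΔS = −(1.4 × 10⁻⁴)(+0.4)+(8.1 × 10⁻⁴)(+2.13) = 1.7 × 10⁻³ → stable
  213–232 m: −αΔT+βΔS = −(1.4 × 10⁻⁴)(-1.9)+(8.1 × 10⁻⁴)(+1.08) = 1.1 × 10⁻³ → stable
  232–243 m: −αΔT+βΔS = −(1.4 × 10⁻⁴)(+1.6)+(8.1 × 10⁻⁴)(-2.71) = -2.4 × 10⁻³ → UNSTABLE
The 232–243 m interval has Δρ < 0: lighter water underlies denser water.

232–243 m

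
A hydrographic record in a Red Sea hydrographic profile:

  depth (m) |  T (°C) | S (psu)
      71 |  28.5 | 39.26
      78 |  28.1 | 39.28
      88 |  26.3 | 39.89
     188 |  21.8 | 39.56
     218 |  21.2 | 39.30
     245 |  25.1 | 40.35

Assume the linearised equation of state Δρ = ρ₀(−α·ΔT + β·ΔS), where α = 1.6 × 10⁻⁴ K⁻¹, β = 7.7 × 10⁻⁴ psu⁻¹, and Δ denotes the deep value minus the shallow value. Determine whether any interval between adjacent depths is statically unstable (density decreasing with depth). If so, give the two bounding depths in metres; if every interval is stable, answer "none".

Evaluate Δρ/ρ₀ = −αΔT + βΔS across each adjacent pair:
  71–78 m: −αΔT+βΔS = −(1.6 × 10⁻⁴)(-0.4)+(7.7 × 10⁻⁴)(+0.02) = 7.9 × 10⁻⁵ → stable
  78–88 m: −αΔT+βΔS = −(1.6 × 10⁻⁴)(-1.8)+(7.7 × 10⁻⁴)(+0.61) = 7.6 × 10⁻⁴ → stable
  88–188 m: −αΔT+βΔS = −(1.6 × 10⁻⁴)(-4.5)+(7.7 × 10⁻⁴)(-0.33) = 4.7 × 10⁻⁴ → stable
  188–218 m: −αΔT+βΔS = −(1.6 × 10⁻⁴)(-0.6)+(7.7 × 10⁻⁴)(-0.26) = -1.0 × 10⁻⁴ → UNSTABLE
  218–245 m: −αΔT+βΔS = −(1.6 × 10⁻⁴)(+3.9)+(7.7 × 10⁻⁴)(+1.05) = 1.8 × 10⁻⁴ → stable
The 188–218 m interval has Δρ < 0: lighter water underlies denser water.

188–218 m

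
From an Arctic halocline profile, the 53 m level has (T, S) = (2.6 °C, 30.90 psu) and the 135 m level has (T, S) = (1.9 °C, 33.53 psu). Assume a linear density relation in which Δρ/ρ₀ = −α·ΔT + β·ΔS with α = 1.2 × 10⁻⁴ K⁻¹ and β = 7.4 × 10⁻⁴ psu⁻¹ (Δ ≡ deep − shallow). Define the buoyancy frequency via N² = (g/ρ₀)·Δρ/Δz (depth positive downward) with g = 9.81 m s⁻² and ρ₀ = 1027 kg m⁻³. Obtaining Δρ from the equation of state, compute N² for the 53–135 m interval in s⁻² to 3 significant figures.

2.43 × 10⁻⁴ s⁻²

ΔT = -0.7 K, ΔS = +2.63 psu (deep − shallow).
Δρ/ρ₀ = −αΔT + βΔS = 8.40 × 10⁻⁵ + 1.9462 × 10⁻³ = 2.0302 × 10⁻³, so Δρ ≈ 2.085 kg m⁻³.
N² = (g/ρ₀)·Δρ/Δz = g·(Δρ/ρ₀)/Δz = 9.81 × 2.0302 × 10⁻³ / 82 = 2.4288 × 10⁻⁴ s⁻² ≈ 2.43 × 10⁻⁴ s⁻².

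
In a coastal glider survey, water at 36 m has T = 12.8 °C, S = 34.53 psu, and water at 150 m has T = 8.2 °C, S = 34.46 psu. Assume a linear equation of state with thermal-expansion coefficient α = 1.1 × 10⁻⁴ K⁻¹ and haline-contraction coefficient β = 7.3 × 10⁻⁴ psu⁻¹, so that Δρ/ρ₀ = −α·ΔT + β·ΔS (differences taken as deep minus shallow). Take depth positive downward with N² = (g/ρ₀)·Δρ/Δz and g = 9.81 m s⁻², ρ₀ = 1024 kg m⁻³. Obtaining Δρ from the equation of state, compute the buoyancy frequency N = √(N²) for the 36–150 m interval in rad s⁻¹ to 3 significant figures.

ΔT = -4.6 K, ΔS = -0.07 psu (deep − shallow).
Δρ/ρ₀ = −αΔT + βΔS = 5.06 × 10⁻⁴ − 5.11 × 10⁻⁵ = 4.549 × 10⁻⁴, so Δρ ≈ 0.4658 kg m⁻³.
N² = (g/ρ₀)·Δρ/Δz = g·(Δρ/ρ₀)/Δz = 9.81 × 4.549 × 10⁻⁴ / 114 = 3.9145 × 10⁻⁵ s⁻².
N = √(3.9145 × 10⁻⁵) = 6.2566 × 10⁻³ rad s⁻¹ ≈ 6.26 × 10⁻³ rad s⁻¹.

6.26 × 10⁻³ rad s⁻¹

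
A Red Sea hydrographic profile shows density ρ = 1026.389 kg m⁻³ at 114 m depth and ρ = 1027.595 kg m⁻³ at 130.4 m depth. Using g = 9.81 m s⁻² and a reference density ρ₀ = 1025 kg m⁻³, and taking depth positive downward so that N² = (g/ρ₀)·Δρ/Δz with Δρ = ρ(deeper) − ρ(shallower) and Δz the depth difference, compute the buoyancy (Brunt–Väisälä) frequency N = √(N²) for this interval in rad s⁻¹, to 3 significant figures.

Δρ = 1027.595 − 1026.389 = 1.206 kg m⁻³ over Δz = 130.4 − 114 = 16.4 m.
N² = (9.81/1025) × (1.206/16.4) = 7.0380 × 10⁻⁴ s⁻².
N = √(7.0380 × 10⁻⁴) = 0.026529 rad s⁻¹ ≈ 0.0265 rad s⁻¹.

0.0265 rad s⁻¹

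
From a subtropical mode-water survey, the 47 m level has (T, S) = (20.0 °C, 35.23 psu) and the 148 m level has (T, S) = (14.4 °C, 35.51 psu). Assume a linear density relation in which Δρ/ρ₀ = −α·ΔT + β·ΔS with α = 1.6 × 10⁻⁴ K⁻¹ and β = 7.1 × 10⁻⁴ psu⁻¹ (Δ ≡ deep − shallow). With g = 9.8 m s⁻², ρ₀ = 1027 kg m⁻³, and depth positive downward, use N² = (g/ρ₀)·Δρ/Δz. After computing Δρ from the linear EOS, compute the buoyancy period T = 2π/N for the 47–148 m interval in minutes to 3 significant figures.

ΔT = -5.6 K, ΔS = +0.28 psu (deep − shallow).
Δρ/ρ₀ = −αΔT + βΔS = 8.96 × 10⁻⁴ + 1.988 × 10⁻⁴ = 1.0948 × 10⁻³, so Δρ ≈ 1.124 kg m⁻³.
N² = (g/ρ₀)·Δρ/Δz = g·(Δρ/ρ₀)/Δz = 9.8 × 1.0948 × 10⁻³ / 101 = 1.0623 × 10⁻⁴ s⁻².
N = √(1.0623 × 10⁻⁴) = 0.010307 rad s⁻¹ → T = 2π/N = 609.60 s = 10.160 min ≈ 10.2 min.

10.2 min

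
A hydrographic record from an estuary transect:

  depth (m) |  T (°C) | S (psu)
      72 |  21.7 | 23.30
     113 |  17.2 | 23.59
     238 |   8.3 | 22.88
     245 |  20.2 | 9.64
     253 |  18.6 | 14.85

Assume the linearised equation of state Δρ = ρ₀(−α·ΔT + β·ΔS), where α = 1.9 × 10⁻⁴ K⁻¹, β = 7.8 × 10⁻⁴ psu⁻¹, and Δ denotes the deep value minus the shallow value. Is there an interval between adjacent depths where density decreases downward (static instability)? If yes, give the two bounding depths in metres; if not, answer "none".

Evaluate Δρ/ρ₀ = −αΔT + βΔS across each adjacent pair:
  72–113 m: −αΔT+βΔS = −(1.9 × 10⁻⁴)(-4.5)+(7.8 × 10⁻⁴)(+0.29) = 1.1 × 10⁻³ → stable
  113–238 m: −αΔT+βΔS = −(1.9 × 10⁻⁴)(-8.9)+(7.8 × 10⁻⁴)(-0.71) = 1.1 × 10⁻³ → stable
  238–245 m: −αΔT+βΔS = −(1.9 × 10⁻⁴)(+11.9)+(7.8 × 10⁻⁴)(-13.24) = -0.013 → UNSTABLE
  245–253 m: −αΔT+βΔS = −(1.9 × 10⁻⁴)(-1.6)+(7.8 × 10⁻⁴)(+5.21) = 4.4 × 10⁻³ → stable
The 238–245 m interval has Δρ < 0: lighter water underlies denser water.

238–245 m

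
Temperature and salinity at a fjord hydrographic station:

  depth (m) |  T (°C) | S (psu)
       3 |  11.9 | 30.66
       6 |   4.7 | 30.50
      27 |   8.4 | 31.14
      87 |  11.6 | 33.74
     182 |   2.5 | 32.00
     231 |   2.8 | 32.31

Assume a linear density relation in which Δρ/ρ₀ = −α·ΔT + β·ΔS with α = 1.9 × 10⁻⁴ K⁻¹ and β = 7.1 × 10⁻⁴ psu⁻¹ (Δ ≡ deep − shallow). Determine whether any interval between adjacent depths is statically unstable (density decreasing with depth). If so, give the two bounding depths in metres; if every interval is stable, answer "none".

6–27 m

Evaluate Δρ/ρ₀ = −αΔT + βΔS across each adjacent pair:
  3–6 m: −αΔT+βΔS = −(1.9 × 10⁻⁴)(-7.2)+(7.1 × 10⁻⁴)(-0.16) = 1.3 × 10⁻³ → stable
  6–27 m: −αΔT+βΔS = −(1.9 × 10⁻⁴)(+3.7)+(7.1 × 10⁻⁴)(+0.64) = -2.5 × 10⁻⁴ → UNSTABLE
  27–87 m: −αΔT+βΔS = −(1.9 × 10⁻⁴)(+3.2)+(7.1 × 10⁻⁴)(+2.60) = 1.2 × 10⁻³ → stable
  87–182 m: −αΔT+βΔS = −(1.9 × 10⁻⁴)(-9.1)+(7.1 × 10⁻⁴)(-1.74) = 4.9 × 10⁻⁴ → stable
  182–231 m: −αΔT+βΔS = −(1.9 × 10⁻⁴)(+0.3)+(7.1 × 10⁻⁴)(+0.31) = 1.6 × 10⁻⁴ → stable
The 6–27 m interval has Δρ < 0: lighter water underlies denser water.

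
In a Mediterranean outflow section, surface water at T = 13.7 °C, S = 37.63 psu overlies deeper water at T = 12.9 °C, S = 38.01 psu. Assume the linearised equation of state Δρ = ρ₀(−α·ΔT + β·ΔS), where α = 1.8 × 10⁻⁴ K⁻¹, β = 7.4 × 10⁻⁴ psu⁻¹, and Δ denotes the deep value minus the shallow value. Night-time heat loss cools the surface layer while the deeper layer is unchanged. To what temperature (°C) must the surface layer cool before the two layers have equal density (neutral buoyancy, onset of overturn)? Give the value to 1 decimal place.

11.3 °C

Neutral buoyancy requires Δρ = 0, i.e. −α(T_deep − T_surf′) + β(S_deep − S_surf) = 0.
T_surf′ = T_deep − (β/α)·ΔS = 12.9 − (7.4 × 10⁻⁴/1.8 × 10⁻⁴)·(+0.38) = 11.338 °C.
Cooling required: 13.7 − (11.338) = 2.362 °C.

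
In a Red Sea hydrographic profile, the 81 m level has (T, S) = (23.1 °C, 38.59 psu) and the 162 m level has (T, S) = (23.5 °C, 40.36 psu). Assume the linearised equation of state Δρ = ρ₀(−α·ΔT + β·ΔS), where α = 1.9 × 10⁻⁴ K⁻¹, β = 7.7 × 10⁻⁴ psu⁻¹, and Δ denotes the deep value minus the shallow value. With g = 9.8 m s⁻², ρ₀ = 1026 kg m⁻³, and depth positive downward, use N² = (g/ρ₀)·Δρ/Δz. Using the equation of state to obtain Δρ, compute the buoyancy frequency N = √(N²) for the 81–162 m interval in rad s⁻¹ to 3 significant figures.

0.0125 rad s⁻¹

ΔT = +0.4 K, ΔS = +1.77 psu (deep − shallow).
Δρ/ρ₀ = −αΔT + βΔS = -7.60 × 10⁻⁵ + 1.3629 × 10⁻³ = 1.2869 × 10⁻³, so Δρ ≈ 1.320 kg m⁻³.
N² = (g/ρ₀)·Δρ/Δz = g·(Δρ/ρ₀)/Δz = 9.8 × 1.2869 × 10⁻³ / 81 = 1.5570 × 10⁻⁴ s⁻².
N = √(1.5570 × 10⁻⁴) = 0.012478 rad s⁻¹ ≈ 0.0125 rad s⁻¹.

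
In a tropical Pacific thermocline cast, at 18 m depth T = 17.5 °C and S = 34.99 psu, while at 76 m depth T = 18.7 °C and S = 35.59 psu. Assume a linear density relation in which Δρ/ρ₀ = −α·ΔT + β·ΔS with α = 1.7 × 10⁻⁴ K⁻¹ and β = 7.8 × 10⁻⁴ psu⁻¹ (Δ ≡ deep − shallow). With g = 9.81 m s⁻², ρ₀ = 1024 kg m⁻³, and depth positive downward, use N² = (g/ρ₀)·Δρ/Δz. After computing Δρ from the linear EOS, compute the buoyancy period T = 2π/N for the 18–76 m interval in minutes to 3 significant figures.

ΔT = +1.2 K, ΔS = +0.60 psu (deep − shallow).
Δρ/ρ₀ = −αΔT + βΔS = -2.04 × 10⁻⁴ + 4.68 × 10⁻⁴ = 2.64 × 10⁻⁴, so Δρ ≈ 0.2703 kg m⁻³.
N² = (g/ρ₀)·Δρ/Δz = g·(Δρ/ρ₀)/Δz = 9.81 × 2.64 × 10⁻⁴ / 58 = 4.4652 × 10⁻⁵ s⁻².
N = √(4.4652 × 10⁻⁵) = 6.6822 × 10⁻³ rad s⁻¹ → T = 2π/N = 940.29 s = 15.671 min ≈ 15.7 min.

15.7 min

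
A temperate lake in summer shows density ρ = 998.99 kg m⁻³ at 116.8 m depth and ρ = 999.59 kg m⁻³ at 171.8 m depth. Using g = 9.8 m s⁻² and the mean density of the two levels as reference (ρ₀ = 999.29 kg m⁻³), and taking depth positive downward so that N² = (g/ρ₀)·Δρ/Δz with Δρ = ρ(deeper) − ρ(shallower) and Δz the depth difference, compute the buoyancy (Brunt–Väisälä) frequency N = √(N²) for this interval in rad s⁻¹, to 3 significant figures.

Δρ = 999.59 − 998.99 = 0.60 kg m⁻³ over Δz = 171.8 − 116.8 = 55 m.
N² = (9.8/999.29) × (0.60/55) = 1.0699 × 10⁻⁴ s⁻².
N = √(1.0699 × 10⁻⁴) = 0.010344 rad s⁻¹ ≈ 0.0103 rad s⁻¹.

0.0103 rad s⁻¹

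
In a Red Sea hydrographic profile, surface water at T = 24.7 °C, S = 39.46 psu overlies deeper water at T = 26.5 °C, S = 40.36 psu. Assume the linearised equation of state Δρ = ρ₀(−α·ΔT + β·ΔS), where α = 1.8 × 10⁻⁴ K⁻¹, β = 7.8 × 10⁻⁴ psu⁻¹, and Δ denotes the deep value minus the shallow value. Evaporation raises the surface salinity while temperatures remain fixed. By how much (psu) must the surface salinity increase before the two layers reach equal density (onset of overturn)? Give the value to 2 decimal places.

0.48 psu

Neutral buoyancy requires −α(T_deep − T_surf) + β(S_deep − S_surf′) = 0.
S_surf′ = S_deep − (α/β)·ΔT = 40.36 − (1.8 × 10⁻⁴/7.8 × 10⁻⁴)·(+1.8) = 39.9446 psu.
Increase required: 39.9446 − 39.46 = 0.4846 psu.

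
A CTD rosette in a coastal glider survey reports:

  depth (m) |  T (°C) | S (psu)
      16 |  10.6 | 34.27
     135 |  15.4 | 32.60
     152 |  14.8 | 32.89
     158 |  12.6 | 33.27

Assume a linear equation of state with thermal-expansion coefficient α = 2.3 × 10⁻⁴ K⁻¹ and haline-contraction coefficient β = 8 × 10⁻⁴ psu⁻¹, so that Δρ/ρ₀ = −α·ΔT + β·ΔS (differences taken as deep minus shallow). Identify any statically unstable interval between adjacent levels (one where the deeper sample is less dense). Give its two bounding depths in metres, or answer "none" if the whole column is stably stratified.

16–135 m

Evaluate Δρ/ρ₀ = −αΔT + βΔS across each adjacent pair:
  16–135 m: −αΔT+βΔS = −(2.3 × 10⁻⁴)(+4.8)+(8 × 10⁻⁴)(-1.67) = -2.4 × 10⁻³ → UNSTABLE
  135–152 m: −αΔT+βΔS = −(2.3 × 10⁻⁴)(-0.6)+(8 × 10⁻⁴)(+0.29) = 3.7 × 10⁻⁴ → stable
  152–158 m: −αΔT+βΔS = −(2.3 × 10⁻⁴)(-2.2)+(8 × 10⁻⁴)(+0.38) = 8.1 × 10⁻⁴ → stable
The 16–135 m interval has Δρ < 0: lighter water underlies denser water.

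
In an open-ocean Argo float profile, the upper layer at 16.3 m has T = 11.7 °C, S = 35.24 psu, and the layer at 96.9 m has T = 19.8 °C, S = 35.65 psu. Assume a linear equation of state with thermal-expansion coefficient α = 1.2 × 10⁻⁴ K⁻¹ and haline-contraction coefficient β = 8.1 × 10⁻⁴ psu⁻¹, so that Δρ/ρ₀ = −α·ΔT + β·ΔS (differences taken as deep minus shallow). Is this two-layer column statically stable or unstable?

ΔT = 19.8 − 11.7 = +8.1 K and ΔS = 35.65 − 35.24 = +0.41 psu (deep − shallow).
−αΔT = -9.72 × 10⁻⁴; βΔS = 3.321 × 10⁻⁴; sum Δρ/ρ₀ = -6.399 × 10⁻⁴.
Δρ/ρ₀ < 0, so Δρ < 0: deeper water is lighter → statically unstable; the column would overturn.

unstable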